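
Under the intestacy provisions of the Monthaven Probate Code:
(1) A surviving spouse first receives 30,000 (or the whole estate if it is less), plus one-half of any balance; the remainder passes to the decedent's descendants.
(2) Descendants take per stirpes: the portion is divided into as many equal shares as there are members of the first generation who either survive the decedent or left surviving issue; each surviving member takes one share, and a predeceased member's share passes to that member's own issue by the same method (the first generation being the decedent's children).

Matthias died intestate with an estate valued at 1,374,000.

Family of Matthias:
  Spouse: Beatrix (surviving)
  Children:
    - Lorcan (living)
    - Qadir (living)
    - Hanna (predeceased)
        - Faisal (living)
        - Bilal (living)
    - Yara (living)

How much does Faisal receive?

Faisal receives 84,000.

Beatrix first takes 30,000, leaving a balance of 1,344,000. Beatrix then takes one-half of the balance (672,000), for a total of 702,000. The remaining 672,000 passes to the descendants.
The descendants' portion (672,000) is divided into 4 shares of 168,000: Lorcan, Qadir, and Yara each take 168,000; Hanna's 168,000 share passes to Hanna's issue.
Hanna's share (168,000) is divided into 2 shares of 84,000: Faisal and Bilal each take 84,000.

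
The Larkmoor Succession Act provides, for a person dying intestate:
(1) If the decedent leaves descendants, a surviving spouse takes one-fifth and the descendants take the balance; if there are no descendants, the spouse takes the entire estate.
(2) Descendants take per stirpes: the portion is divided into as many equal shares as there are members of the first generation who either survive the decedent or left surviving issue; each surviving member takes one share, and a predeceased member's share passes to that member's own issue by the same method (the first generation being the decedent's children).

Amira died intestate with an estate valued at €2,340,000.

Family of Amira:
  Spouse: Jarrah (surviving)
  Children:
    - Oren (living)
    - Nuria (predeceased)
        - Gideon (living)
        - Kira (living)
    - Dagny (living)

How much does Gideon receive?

Jarrah takes one-fifth of €2,340,000 = €468,000. The remaining €1,872,000 passes to the descendants.
The descendants' portion (€1,872,000) is divided into 3 shares of €624,000: Oren and Dagny each take €624,000; Nuria's €624,000 share passes to Nuria's issue.
Nuria's share (€624,000) is divided into 2 shares of €312,000: Gideon and Kira each take €312,000.

Gideon receives €312,000.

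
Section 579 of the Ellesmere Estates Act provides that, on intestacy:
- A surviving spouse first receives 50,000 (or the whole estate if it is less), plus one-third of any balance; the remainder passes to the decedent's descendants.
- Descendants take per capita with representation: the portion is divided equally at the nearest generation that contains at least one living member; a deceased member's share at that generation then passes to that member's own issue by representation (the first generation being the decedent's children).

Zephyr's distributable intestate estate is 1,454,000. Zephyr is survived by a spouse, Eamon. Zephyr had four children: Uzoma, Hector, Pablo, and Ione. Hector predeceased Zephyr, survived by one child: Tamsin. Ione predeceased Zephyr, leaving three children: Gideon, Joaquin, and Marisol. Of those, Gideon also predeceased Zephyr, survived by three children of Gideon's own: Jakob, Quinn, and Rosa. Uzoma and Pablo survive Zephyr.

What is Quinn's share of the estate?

Eamon first takes 50,000, leaving a balance of 1,404,000. Eamon then takes one-third of the balance (468,000), for a total of 518,000. The remaining 936,000 passes to the descendants.
The descendants' portion (936,000) is divided into 4 shares of 234,000: Uzoma and Pablo each take 234,000; Hector's 234,000 share passes to Hector's issue; Ione's 234,000 share passes to Ione's issue.
Hector's share (234,000) passes entirely to Tamsin.
Ione's share (234,000) is divided into 3 shares of 78,000: Joaquin and Marisol each take 78,000; Gideon's 78,000 share passes to Gideon's issue.
Gideon's share (78,000) is divided into 3 shares of 26,000: Jakob, Quinn, and Rosa each take 26,000.

Quinn receives 26,000.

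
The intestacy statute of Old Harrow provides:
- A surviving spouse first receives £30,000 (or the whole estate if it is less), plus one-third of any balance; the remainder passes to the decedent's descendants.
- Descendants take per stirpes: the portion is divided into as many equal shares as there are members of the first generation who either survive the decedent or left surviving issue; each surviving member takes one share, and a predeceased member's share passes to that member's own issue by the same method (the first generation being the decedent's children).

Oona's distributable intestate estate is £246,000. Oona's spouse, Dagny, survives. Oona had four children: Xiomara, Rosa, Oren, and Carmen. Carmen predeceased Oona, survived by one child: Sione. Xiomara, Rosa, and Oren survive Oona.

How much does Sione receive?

Sione receives £36,000.

Dagny first takes £30,000, leaving a balance of £216,000. Dagny then takes one-third of the balance (£72,000), for a total of £102,000. The remaining £144,000 passes to the descendants.
The descendants' portion (£144,000) is divided into 4 shares of £36,000: Xiomara, Rosa, and Oren each take £36,000; Carmen's £36,000 share passes to Carmen's issue.
Carmen's share (£36,000) passes entirely to Sione.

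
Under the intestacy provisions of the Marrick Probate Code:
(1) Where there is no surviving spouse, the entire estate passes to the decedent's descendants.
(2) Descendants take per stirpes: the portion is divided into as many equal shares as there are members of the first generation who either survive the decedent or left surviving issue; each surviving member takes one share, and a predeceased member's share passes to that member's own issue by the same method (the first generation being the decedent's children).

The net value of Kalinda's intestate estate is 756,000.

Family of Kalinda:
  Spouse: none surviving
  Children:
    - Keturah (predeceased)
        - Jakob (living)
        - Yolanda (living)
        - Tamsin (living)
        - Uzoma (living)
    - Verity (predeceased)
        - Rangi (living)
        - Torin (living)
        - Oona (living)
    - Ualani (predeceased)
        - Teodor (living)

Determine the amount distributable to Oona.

The entire 756,000 passes to the descendants.
That amount (756,000) is divided into 3 shares of 252,000: Keturah's 252,000 share passes to Keturah's issue; Verity's 252,000 share passes to Verity's issue; Ualani's 252,000 share passes to Ualani's issue.
Keturah's share (252,000) is divided into 4 shares of 63,000: Jakob, Yolanda, Tamsin, and Uzoma each take 63,000.
Verity's share (252,000) is divided into 3 shares of 84,000: Rangi, Torin, and Oona each take 84,000.
Ualani's share (252,000) passes entirely to Teodor.

Oona receives 84,000.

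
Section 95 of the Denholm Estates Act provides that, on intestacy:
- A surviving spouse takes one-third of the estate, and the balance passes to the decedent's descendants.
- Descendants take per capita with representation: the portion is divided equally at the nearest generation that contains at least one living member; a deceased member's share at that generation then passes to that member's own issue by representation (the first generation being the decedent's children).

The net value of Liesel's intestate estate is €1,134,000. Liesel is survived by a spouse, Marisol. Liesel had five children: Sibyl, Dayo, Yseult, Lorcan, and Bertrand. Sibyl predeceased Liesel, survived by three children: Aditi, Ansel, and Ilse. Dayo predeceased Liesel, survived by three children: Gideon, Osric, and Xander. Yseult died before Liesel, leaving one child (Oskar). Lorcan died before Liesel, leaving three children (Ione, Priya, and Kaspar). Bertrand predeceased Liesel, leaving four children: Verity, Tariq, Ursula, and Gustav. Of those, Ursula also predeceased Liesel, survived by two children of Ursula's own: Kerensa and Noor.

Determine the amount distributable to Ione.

Marisol takes one-third of €1,134,000 = €378,000. The remaining €756,000 passes to the descendants.
No child survives, so the initial division is made at the grandchildren's generation.
The descendants' portion (€756,000) is divided into 14 shares of €54,000: Aditi, Ansel, Ilse, Gideon, Osric, Xander, Oskar, Ione, Priya, Kaspar, Verity, Tariq, and Gustav each take €54,000; Ursula's €54,000 share passes to Ursula's issue.
Ursula's share (€54,000) is divided into 2 shares of €27,000: Kerensa and Noor each take €27,000.

Ione receives €54,000.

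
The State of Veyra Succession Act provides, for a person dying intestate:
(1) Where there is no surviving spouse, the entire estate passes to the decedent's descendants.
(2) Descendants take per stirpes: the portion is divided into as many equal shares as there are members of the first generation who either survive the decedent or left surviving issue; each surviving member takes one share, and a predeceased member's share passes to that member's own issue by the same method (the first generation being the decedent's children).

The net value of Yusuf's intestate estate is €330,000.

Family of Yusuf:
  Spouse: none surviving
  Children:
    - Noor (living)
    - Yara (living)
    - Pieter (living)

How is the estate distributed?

The entire €330,000 passes to the descendants.
That amount (€330,000) is divided into 3 shares of €110,000: Noor, Yara, and Pieter each take €110,000.

Noor: €110,000; Yara: €110,000; Pieter: €110,000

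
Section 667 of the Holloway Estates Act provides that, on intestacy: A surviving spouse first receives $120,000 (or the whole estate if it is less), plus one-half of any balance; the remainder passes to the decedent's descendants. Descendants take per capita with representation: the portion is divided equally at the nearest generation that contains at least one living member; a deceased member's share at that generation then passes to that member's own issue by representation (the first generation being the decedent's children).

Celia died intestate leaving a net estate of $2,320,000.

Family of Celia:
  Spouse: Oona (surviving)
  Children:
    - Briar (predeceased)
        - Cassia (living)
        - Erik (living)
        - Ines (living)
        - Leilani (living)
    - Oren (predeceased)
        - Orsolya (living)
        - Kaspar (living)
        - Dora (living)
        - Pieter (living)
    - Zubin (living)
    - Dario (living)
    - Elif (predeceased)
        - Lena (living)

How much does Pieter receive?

Oona first takes $120,000, leaving a balance of $2,200,000. Oona then takes one-half of the balance ($1,100,000), for a total of $1,220,000. The remaining $1,100,000 passes to the descendants.
The descendants' portion ($1,100,000) is divided into 5 shares of $220,000: Zubin and Dario each take $220,000; Briar's $220,000 share passes to Briar's issue; Oren's $220,000 share passes to Oren's issue; Elif's $220,000 share passes to Elif's issue.
Briar's share ($220,000) is divided into 4 shares of $55,000: Cassia, Erik, Ines, and Leilani each take $55,000.
Oren's share ($220,000) is divided into 4 shares of $55,000: Orsolya, Kaspar, Dora, and Pieter each take $55,000.
Elif's share ($220,000) passes entirely to Lena.

Pieter receives $55,000.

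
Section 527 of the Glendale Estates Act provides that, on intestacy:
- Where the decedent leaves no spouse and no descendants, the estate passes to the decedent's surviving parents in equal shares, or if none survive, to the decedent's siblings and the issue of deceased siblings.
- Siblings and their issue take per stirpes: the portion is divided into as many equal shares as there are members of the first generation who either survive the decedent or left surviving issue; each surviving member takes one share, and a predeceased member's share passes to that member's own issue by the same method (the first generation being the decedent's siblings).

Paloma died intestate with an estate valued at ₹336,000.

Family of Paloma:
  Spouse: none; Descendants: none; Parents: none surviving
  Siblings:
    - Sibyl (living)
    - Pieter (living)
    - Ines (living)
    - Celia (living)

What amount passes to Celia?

Celia receives ₹84,000.

The entire ₹336,000 passes to the siblings and their issue.
That amount (₹336,000) is divided into 4 shares of ₹84,000: Sibyl, Pieter, Ines, and Celia each take ₹84,000.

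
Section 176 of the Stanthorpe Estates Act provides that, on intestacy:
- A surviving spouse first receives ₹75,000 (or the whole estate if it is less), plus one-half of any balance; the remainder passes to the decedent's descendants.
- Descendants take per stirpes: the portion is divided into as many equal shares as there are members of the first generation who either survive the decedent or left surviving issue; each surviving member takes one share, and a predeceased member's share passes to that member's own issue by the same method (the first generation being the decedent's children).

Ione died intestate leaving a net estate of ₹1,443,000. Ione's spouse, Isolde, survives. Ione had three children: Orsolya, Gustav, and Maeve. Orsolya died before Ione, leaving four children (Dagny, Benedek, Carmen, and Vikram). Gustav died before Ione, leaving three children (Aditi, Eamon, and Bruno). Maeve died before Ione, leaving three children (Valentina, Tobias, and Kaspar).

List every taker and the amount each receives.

Isolde first takes ₹75,000, leaving a balance of ₹1,368,000. Isolde then takes one-half of the balance (₹684,000), for a total of ₹759,000. The remaining ₹684,000 passes to the descendants.
The descendants' portion (₹684,000) is divided into 3 shares of ₹228,000: Orsolya's ₹228,000 share passes to Orsolya's issue; Gustav's ₹228,000 share passes to Gustav's issue; Maeve's ₹228,000 share passes to Maeve's issue.
Orsolya's share (₹228,000) is divided into 4 shares of ₹57,000: Dagny, Benedek, Carmen, and Vikram each take ₹57,000.
Gustav's share (₹228,000) is divided into 3 shares of ₹76,000: Aditi, Eamon, and Bruno each take ₹76,000.
Maeve's share (₹228,000) is divided into 3 shares of ₹76,000: Valentina, Tobias, and Kaspar each take ₹76,000.

Isolde: ₹759,000; Dagny: ₹57,000; Benedek: ₹57,000; Carmen: ₹57,000; Vikram: ₹57,000; Aditi: ₹76,000; Eamon: ₹76,000; Bruno: ₹76,000; Valentina: ₹76,000; Tobias: ₹76,000; Kaspar: ₹76,000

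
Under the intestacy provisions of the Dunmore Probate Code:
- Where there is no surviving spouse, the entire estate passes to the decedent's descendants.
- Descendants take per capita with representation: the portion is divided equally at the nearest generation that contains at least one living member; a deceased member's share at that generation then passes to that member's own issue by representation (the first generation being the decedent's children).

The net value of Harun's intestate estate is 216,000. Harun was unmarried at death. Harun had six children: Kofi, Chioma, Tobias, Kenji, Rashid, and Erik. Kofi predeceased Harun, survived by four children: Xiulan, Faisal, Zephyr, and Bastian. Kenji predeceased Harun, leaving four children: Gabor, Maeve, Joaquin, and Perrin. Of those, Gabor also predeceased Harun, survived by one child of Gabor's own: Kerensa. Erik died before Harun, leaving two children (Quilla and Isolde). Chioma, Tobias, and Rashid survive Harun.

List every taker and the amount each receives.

The entire 216,000 passes to the descendants.
That amount (216,000) is divided into 6 shares of 36,000: Chioma, Tobias, and Rashid each take 36,000; Kofi's 36,000 share passes to Kofi's issue; Kenji's 36,000 share passes to Kenji's issue; Erik's 36,000 share passes to Erik's issue.
Kofi's share (36,000) is divided into 4 shares of 9,000: Xiulan, Faisal, Zephyr, and Bastian each take 9,000.
Kenji's share (36,000) is divided into 4 shares of 9,000: Maeve, Joaquin, and Perrin each take 9,000; Gabor's 9,000 share passes to Gabor's issue.
Gabor's share (9,000) passes entirely to Kerensa.
Erik's share (36,000) is divided into 2 shares of 18,000: Quilla and Isolde each take 18,000.

Xiulan: 9,000; Faisal: 9,000; Zephyr: 9,000; Bastian: 9,000; Chioma: 36,000; Tobias: 36,000; Kerensa: 9,000; Maeve: 9,000; Joaquin: 9,000; Perrin: 9,000; Rashid: 36,000; Quilla: 18,000; Isolde: 18,000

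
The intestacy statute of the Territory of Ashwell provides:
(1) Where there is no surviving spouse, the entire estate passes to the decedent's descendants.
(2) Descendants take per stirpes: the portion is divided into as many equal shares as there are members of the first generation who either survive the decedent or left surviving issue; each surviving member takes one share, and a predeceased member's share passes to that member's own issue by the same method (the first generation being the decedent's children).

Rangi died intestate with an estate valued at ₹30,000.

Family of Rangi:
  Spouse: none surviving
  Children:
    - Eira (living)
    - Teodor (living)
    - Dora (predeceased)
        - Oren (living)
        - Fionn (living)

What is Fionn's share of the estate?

The entire ₹30,000 passes to the descendants.
That amount (₹30,000) is divided into 3 shares of ₹10,000: Eira and Teodor each take ₹10,000; Dora's ₹10,000 share passes to Dora's issue.
Dora's share (₹10,000) is divided into 2 shares of ₹5,000: Oren and Fionn each take ₹5,000.

Fionn receives ₹5,000.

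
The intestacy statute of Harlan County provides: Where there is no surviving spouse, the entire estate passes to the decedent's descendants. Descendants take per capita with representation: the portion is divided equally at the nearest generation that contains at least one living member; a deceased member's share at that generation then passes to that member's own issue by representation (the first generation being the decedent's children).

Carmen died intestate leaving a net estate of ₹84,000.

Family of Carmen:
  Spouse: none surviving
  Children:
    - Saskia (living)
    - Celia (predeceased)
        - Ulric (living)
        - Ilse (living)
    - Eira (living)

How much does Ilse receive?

The entire ₹84,000 passes to the descendants.
That amount (₹84,000) is divided into 3 shares of ₹28,000: Saskia and Eira each take ₹28,000; Celia's ₹28,000 share passes to Celia's issue.
Celia's share (₹28,000) is divided into 2 shares of ₹14,000: Ulric and Ilse each take ₹14,000.

Ilse receives ₹14,000.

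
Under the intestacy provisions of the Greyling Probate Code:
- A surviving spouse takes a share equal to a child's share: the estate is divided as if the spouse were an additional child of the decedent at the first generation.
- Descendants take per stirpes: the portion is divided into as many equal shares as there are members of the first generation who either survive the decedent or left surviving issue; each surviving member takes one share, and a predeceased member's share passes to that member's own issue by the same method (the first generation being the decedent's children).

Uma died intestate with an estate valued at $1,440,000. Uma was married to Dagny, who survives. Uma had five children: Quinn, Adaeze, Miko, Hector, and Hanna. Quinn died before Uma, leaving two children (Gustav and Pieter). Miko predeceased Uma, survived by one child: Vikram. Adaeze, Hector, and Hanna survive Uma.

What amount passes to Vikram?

Vikram receives $240,000.

The spouse counts as an additional share at the children's level, so there are 6 primary shares of $240,000. Dagny takes one such share ($240,000).
The children's combined portion ($1,200,000) is divided into 5 shares of $240,000: Adaeze, Hector, and Hanna each take $240,000; Quinn's $240,000 share passes to Quinn's issue; Miko's $240,000 share passes to Miko's issue.
Quinn's share ($240,000) is divided into 2 shares of $120,000: Gustav and Pieter each take $120,000.
Miko's share ($240,000) passes entirely to Vikram.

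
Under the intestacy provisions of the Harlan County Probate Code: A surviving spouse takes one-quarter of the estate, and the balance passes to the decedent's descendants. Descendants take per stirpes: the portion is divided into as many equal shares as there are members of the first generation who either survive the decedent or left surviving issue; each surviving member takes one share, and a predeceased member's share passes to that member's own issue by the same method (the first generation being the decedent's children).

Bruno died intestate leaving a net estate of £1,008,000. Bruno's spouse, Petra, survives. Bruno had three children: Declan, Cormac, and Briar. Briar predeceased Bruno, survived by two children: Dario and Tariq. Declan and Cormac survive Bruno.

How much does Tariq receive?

Petra takes one-quarter of £1,008,000 = £252,000. The remaining £756,000 passes to the descendants.
The descendants' portion (£756,000) is divided into 3 shares of £252,000: Declan and Cormac each take £252,000; Briar's £252,000 share passes to Briar's issue.
Briar's share (£252,000) is divided into 2 shares of £126,000: Dario and Tariq each take £126,000.

Tariq receives £126,000.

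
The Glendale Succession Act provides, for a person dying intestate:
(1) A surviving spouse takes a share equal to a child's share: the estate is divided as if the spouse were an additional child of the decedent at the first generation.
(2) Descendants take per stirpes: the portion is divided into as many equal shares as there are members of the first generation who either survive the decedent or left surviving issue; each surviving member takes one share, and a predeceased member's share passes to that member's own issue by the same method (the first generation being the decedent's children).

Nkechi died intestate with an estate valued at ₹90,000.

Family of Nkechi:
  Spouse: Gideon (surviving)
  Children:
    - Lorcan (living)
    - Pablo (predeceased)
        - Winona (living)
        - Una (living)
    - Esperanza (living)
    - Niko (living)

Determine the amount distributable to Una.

The spouse counts as an additional share at the children's level, so there are 5 primary shares of ₹18,000. Gideon takes one such share (₹18,000).
The children's combined portion (₹72,000) is divided into 4 shares of ₹18,000: Lorcan, Esperanza, and Niko each take ₹18,000; Pablo's ₹18,000 share passes to Pablo's issue.
Pablo's share (₹18,000) is divided into 2 shares of ₹9,000: Winona and Una each take ₹9,000.

Una receives ₹9,000.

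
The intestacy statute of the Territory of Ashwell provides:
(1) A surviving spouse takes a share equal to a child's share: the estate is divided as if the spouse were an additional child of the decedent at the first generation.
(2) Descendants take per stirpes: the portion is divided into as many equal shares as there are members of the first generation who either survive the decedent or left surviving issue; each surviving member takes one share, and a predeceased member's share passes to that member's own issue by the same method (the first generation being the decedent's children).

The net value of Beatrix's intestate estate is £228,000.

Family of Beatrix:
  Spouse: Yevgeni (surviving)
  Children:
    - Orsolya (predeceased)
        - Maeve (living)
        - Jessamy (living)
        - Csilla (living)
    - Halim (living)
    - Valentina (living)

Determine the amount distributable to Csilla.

Csilla receives £19,000.

The spouse counts as an additional share at the children's level, so there are 4 primary shares of £57,000. Yevgeni takes one such share (£57,000).
The children's combined portion (£171,000) is divided into 3 shares of £57,000: Halim and Valentina each take £57,000; Orsolya's £57,000 share passes to Orsolya's issue.
Orsolya's share (£57,000) is divided into 3 shares of £19,000: Maeve, Jessamy, and Csilla each take £19,000.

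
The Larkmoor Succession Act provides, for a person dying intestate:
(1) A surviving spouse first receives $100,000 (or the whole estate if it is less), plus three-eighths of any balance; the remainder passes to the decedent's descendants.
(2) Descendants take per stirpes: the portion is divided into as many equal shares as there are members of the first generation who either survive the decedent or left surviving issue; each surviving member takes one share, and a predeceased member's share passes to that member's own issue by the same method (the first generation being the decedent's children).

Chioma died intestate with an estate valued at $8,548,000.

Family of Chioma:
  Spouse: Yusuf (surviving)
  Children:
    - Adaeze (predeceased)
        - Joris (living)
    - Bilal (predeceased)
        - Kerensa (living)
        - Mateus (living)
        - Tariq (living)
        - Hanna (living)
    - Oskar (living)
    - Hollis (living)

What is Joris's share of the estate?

Joris receives $1,320,000.

Yusuf first takes $100,000, leaving a balance of $8,448,000. Yusuf then takes three-eighths of the balance ($3,168,000), for a total of $3,268,000. The remaining $5,280,000 passes to the descendants.
The descendants' portion ($5,280,000) is divided into 4 shares of $1,320,000: Oskar and Hollis each take $1,320,000; Adaeze's $1,320,000 share passes to Adaeze's issue; Bilal's $1,320,000 share passes to Bilal's issue.
Adaeze's share ($1,320,000) passes entirely to Joris.
Bilal's share ($1,320,000) is divided into 4 shares of $330,000: Kerensa, Mateus, Tariq, and Hanna each take $330,000.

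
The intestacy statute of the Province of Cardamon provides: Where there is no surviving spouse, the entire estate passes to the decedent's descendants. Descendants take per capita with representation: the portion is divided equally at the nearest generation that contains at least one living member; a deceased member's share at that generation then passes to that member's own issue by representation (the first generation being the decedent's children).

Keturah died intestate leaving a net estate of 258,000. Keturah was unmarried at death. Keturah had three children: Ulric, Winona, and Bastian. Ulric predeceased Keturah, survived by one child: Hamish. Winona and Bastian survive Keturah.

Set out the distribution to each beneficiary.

The entire 258,000 passes to the descendants.
That amount (258,000) is divided into 3 shares of 86,000: Winona and Bastian each take 86,000; Ulric's 86,000 share passes to Ulric's issue.
Ulric's share (86,000) passes entirely to Hamish.

Hamish: 86,000; Winona: 86,000; Bastian: 86,000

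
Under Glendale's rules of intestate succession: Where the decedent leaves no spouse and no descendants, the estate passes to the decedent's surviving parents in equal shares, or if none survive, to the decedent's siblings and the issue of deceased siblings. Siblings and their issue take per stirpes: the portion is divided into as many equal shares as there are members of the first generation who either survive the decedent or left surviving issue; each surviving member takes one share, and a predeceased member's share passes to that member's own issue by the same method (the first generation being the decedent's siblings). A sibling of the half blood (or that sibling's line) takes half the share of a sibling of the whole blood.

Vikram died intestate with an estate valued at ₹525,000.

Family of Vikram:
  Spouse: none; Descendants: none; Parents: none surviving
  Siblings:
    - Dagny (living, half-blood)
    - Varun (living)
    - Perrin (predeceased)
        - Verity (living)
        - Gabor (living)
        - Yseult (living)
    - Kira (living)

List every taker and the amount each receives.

The entire ₹525,000 passes to the siblings and their issue.
Counting each half-blood sibling's line as half a unit, there are 7/2 units in ₹525,000, so one unit is ₹150,000. Whole-blood lines (Varun, Perrin, and Kira) take ₹150,000 each; half-blood lines (Dagny) take ₹75,000 each.
Perrin's share (₹150,000) is divided into 3 shares of ₹50,000: Verity, Gabor, and Yseult each take ₹50,000.

Dagny: ₹75,000; Varun: ₹150,000; Verity: ₹50,000; Gabor: ₹50,000; Yseult: ₹50,000; Kira: ₹150,000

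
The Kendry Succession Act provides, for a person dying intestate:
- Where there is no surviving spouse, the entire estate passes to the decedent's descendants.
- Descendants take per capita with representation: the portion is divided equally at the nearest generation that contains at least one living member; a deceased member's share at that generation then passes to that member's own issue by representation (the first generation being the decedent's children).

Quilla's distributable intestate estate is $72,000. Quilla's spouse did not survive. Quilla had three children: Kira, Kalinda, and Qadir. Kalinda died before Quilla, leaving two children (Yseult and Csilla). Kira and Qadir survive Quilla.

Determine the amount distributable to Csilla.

The entire $72,000 passes to the descendants.
That amount ($72,000) is divided into 3 shares of $24,000: Kira and Qadir each take $24,000; Kalinda's $24,000 share passes to Kalinda's issue.
Kalinda's share ($24,000) is divided into 2 shares of $12,000: Yseult and Csilla each take $12,000.

Csilla receives $12,000.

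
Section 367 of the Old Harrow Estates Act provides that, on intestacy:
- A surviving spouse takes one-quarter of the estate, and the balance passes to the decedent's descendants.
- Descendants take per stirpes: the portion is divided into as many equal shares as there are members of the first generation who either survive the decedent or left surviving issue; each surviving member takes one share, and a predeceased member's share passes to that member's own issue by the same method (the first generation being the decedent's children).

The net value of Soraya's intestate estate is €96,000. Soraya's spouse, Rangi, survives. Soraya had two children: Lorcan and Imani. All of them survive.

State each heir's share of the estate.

Rangi: €24,000; Lorcan: €36,000; Imani: €36,000

Rangi takes one-quarter of €96,000 = €24,000. The remaining €72,000 passes to the descendants.
The descendants' portion (€72,000) is divided into 2 shares of €36,000: Lorcan and Imani each take €36,000.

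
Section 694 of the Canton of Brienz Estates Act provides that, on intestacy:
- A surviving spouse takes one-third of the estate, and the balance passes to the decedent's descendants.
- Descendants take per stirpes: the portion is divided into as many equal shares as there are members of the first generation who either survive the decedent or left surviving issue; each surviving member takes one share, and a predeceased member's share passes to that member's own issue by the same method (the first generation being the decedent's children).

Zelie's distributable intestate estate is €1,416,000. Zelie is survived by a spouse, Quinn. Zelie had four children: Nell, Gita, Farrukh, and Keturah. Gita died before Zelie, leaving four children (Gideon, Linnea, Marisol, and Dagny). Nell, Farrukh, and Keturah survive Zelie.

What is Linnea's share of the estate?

Quinn takes one-third of €1,416,000 = €472,000. The remaining €944,000 passes to the descendants.
The descendants' portion (€944,000) is divided into 4 shares of €236,000: Nell, Farrukh, and Keturah each take €236,000; Gita's €236,000 share passes to Gita's issue.
Gita's share (€236,000) is divided into 4 shares of €59,000: Gideon, Linnea, Marisol, and Dagny each take €59,000.

Linnea receives €59,000.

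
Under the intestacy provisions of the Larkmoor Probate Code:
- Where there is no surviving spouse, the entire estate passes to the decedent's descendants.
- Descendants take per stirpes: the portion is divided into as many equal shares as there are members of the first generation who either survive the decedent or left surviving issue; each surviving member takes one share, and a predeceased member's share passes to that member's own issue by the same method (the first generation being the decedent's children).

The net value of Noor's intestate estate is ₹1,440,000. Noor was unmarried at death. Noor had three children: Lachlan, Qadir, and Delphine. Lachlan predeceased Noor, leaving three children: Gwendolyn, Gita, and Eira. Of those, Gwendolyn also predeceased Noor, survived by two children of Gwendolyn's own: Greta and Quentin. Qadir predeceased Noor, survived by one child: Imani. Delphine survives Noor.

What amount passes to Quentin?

Quentin receives ₹80,000.

The entire ₹1,440,000 passes to the descendants.
That amount (₹1,440,000) is divided into 3 shares of ₹480,000: Delphine takes ₹480,000; Lachlan's ₹480,000 share passes to Lachlan's issue; Qadir's ₹480,000 share passes to Qadir's issue.
Lachlan's share (₹480,000) is divided into 3 shares of ₹160,000: Gita and Eira each take ₹160,000; Gwendolyn's ₹160,000 share passes to Gwendolyn's issue.
Gwendolyn's share (₹160,000) is divided into 2 shares of ₹80,000: Greta and Quentin each take ₹80,000.
Qadir's share (₹480,000) passes entirely to Imani.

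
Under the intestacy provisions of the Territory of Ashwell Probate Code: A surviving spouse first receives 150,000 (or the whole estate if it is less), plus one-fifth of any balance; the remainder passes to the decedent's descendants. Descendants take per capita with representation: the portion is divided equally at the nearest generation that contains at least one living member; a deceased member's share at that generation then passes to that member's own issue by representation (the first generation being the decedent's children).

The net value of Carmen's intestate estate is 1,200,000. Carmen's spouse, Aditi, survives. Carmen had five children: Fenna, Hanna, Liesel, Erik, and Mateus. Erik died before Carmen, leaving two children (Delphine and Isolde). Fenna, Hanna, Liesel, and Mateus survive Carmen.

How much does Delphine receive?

Aditi first takes 150,000, leaving a balance of 1,050,000. Aditi then takes one-fifth of the balance (210,000), for a total of 360,000. The remaining 840,000 passes to the descendants.
The descendants' portion (840,000) is divided into 5 shares of 168,000: Fenna, Hanna, Liesel, and Mateus each take 168,000; Erik's 168,000 share passes to Erik's issue.
Erik's share (168,000) is divided into 2 shares of 84,000: Delphine and Isolde each take 84,000.

Delphine receives 84,000.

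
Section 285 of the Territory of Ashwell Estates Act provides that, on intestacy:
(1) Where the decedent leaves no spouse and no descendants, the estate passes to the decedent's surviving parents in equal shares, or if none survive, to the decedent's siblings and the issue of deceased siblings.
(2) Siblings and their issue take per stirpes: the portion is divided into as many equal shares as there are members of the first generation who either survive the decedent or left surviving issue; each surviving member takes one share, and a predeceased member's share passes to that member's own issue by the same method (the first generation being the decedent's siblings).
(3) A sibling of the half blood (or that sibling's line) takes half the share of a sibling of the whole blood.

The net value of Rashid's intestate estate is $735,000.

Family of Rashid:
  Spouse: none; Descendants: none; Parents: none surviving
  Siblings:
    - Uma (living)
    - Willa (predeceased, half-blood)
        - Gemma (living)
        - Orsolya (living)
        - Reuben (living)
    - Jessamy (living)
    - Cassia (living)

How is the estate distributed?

The entire $735,000 passes to the siblings and their issue.
Counting each half-blood sibling's line as half a unit, there are 7/2 units in $735,000, so one unit is $210,000. Whole-blood lines (Uma, Jessamy, and Cassia) take $210,000 each; half-blood lines (Willa) take $105,000 each.
Willa's share ($105,000) is divided into 3 shares of $35,000: Gemma, Orsolya, and Reuben each take $35,000.

Uma: $210,000; Gemma: $35,000; Orsolya: $35,000; Reuben: $35,000; Jessamy: $210,000; Cassia: $210,000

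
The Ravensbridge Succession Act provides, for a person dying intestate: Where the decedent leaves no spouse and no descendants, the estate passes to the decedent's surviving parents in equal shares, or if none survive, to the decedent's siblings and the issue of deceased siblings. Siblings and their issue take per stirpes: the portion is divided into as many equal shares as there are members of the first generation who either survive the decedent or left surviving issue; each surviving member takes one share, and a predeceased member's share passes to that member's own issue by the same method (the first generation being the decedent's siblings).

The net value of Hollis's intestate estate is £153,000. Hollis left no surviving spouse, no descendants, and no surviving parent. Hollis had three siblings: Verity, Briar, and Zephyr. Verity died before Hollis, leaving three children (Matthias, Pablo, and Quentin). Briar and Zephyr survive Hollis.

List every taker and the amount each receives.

The entire £153,000 passes to the siblings and their issue.
That amount (£153,000) is divided into 3 shares of £51,000: Briar and Zephyr each take £51,000; Verity's £51,000 share passes to Verity's issue.
Verity's share (£51,000) is divided into 3 shares of £17,000: Matthias, Pablo, and Quentin each take £17,000.

Matthias: £17,000; Pablo: £17,000; Quentin: £17,000; Briar: £51,000; Zephyr: £51,000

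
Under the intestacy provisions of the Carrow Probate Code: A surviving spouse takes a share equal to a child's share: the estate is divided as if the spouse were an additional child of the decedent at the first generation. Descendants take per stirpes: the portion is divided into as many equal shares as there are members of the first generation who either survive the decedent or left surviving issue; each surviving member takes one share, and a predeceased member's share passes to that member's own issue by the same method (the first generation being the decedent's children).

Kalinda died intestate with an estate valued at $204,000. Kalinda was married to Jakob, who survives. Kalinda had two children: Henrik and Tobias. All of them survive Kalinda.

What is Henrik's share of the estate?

The spouse counts as an additional share at the children's level, so there are 3 primary shares of $68,000. Jakob takes one such share ($68,000).
The children's combined portion ($136,000) is divided into 2 shares of $68,000: Henrik and Tobias each take $68,000.

Henrik receives $68,000.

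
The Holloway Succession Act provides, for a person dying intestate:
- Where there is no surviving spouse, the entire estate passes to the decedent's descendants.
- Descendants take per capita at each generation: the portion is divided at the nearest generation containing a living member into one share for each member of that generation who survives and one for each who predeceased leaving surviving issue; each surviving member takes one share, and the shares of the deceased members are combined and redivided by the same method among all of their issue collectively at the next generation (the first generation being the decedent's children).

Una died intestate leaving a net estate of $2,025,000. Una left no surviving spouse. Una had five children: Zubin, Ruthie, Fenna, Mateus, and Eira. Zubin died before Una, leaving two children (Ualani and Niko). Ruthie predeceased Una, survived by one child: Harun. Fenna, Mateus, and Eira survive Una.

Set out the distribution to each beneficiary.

Ualani: $270,000; Niko: $270,000; Harun: $270,000; Fenna: $405,000; Mateus: $405,000; Eira: $405,000

The entire $2,025,000 passes to the descendants.
That amount ($2,025,000) is divided at the children's generation into 5 shares of $405,000. Fenna, Mateus, and Eira each take $405,000. The 2 shares of the deceased (Zubin and Ruthie) are combined into a pool of $810,000.
That pool ($810,000) is divided at the grandchildren's generation equally among Ualani, Niko, and Harun: $270,000 each.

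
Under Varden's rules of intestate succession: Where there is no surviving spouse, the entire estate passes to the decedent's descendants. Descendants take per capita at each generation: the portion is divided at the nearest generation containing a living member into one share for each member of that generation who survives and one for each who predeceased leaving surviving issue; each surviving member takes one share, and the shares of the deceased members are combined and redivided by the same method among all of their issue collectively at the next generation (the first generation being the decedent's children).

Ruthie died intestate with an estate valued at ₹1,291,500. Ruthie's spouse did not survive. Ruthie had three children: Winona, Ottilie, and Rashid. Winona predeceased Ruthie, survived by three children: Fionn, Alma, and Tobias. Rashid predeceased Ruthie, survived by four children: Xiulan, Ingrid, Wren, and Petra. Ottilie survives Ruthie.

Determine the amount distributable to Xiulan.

Xiulan receives ₹123,000.

The entire ₹1,291,500 passes to the descendants.
That amount (₹1,291,500) is divided at the children's generation into 3 shares of ₹430,500. Ottilie takes ₹430,500. The 2 shares of the deceased (Winona and Rashid) are combined into a pool of ₹861,000.
That pool (₹861,000) is divided at the grandchildren's generation equally among Fionn, Alma, Tobias, Xiulan, Ingrid, Wren, and Petra: ₹123,000 each.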